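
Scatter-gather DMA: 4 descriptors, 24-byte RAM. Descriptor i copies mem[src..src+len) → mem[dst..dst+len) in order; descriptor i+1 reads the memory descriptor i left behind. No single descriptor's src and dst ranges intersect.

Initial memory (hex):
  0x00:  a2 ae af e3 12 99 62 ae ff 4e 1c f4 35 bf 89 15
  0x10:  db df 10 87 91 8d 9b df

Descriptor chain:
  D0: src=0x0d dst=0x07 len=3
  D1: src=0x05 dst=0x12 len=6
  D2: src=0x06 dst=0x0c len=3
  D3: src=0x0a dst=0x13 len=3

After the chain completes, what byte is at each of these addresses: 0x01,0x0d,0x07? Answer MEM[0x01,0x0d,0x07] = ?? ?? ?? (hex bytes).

#0 dst[0x07+3] := {0xbf,0x89,0x15}
#1 dst[0x12+6] := {0x99,0x62,0xbf,0x89,0x15,0x1c}
#2 dst[0x0c+3] := {0x62,0xbf,0x89}
#3 dst[0x13+3] := {0x1c,0xf4,0x62}
query mem[0x01]=0xae, mem[0x0d]=0xbf, mem[0x07]=0xbf

MEM[0x01,0x0d,0x07] = ae bf bf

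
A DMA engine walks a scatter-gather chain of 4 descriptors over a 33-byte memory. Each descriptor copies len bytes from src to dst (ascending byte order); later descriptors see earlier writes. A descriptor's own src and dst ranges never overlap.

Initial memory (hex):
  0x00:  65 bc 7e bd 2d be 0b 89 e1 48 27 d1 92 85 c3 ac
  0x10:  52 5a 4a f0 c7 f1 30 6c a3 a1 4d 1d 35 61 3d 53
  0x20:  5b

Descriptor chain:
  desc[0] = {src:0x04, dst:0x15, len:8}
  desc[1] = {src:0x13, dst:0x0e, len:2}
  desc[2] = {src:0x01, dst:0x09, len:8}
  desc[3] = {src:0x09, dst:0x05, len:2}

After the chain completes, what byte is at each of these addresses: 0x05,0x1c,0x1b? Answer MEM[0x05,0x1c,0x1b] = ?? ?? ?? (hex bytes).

  after D0: wrote 8B at 0x15 = 2dbe0b89e14827d1
  after D1: wrote 2B at 0x0e = f0c7
  after D2: wrote 8B at 0x09 = bc7ebd2dbe0b89e1
  after D3: wrote 2B at 0x05 = bc7e
query mem[0x05]=0xbc, mem[0x1c]=0xd1, mem[0x1b]=0x27

MEM[0x05,0x1c,0x1b] = bc d1 27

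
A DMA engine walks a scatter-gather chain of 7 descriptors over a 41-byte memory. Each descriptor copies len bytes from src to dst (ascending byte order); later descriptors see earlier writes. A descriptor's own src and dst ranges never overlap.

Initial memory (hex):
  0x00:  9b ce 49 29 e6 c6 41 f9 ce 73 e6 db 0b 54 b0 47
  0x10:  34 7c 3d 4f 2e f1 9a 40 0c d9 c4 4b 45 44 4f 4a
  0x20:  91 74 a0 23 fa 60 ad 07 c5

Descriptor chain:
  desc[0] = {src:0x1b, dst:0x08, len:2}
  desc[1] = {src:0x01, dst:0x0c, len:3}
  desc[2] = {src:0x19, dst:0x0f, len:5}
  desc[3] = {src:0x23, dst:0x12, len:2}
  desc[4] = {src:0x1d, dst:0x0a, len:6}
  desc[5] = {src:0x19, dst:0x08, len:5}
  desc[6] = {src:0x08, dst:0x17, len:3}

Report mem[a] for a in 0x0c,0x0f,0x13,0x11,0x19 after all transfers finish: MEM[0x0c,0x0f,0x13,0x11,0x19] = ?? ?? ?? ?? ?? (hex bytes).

#0 dst[0x08+2] := {0x4b,0x45}
#1 dst[0x0c+3] := {0xce,0x49,0x29}
#2 dst[0x0f+5] := {0xd9,0xc4,0x4b,0x45,0x44}
#3 dst[0x12+2] := {0x23,0xfa}
#4 dst[0x0a+6] := {0x44,0x4f,0x4a,0x91,0x74,0xa0}
#5 dst[0x08+5] := {0xd9,0xc4,0x4b,0x45,0x44}
#6 dst[0x17+3] := {0xd9,0xc4,0x4b}
query mem[0x0c]=0x44, mem[0x0f]=0xa0, mem[0x13]=0xfa, mem[0x11]=0x4b, mem[0x19]=0x4b

MEM[0x0c,0x0f,0x13,0x11,0x19] = 44 a0 fa 4b 4b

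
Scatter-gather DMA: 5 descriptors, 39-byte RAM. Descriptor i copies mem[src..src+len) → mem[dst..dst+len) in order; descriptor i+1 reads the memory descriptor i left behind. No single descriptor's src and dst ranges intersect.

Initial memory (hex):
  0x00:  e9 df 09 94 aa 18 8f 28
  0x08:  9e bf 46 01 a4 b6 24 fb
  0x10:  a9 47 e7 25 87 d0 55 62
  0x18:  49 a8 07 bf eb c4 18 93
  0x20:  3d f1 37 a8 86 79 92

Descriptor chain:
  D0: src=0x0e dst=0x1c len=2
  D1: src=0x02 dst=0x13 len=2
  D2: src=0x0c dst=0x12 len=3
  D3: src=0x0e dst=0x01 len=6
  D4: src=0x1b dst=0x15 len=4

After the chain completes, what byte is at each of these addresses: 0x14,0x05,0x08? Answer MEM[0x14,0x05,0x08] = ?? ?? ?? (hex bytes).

MEM[0x14,0x05,0x08] = 24 a4 9e

  after D0: wrote 2B at 0x1c = 24fb
  after D1: wrote 2B at 0x13 = 0994
  after D2: wrote 3B at 0x12 = a4b624
  after D3: wrote 6B at 0x01 = 24fba947a4b6
  after D4: wrote 4B at 0x15 = bf24fb18
query mem[0x14]=0x24, mem[0x05]=0xa4, mem[0x08]=0x9e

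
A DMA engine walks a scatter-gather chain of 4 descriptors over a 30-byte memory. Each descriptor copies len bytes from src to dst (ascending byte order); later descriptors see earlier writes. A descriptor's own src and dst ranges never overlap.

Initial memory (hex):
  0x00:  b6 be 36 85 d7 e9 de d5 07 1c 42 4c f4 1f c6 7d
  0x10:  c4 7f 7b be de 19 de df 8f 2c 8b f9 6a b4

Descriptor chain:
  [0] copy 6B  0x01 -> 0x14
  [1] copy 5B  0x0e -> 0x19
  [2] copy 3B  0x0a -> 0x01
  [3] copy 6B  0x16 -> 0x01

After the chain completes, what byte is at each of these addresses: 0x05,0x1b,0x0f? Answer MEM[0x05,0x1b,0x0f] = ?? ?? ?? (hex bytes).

#0 dst[0x14+6] := {0xbe,0x36,0x85,0xd7,0xe9,0xde}
#1 dst[0x19+5] := {0xc6,0x7d,0xc4,0x7f,0x7b}
#2 dst[0x01+3] := {0x42,0x4c,0xf4}
#3 dst[0x01+6] := {0x85,0xd7,0xe9,0xc6,0x7d,0xc4}
query mem[0x05]=0x7d, mem[0x1b]=0xc4, mem[0x0f]=0x7d

MEM[0x05,0x1b,0x0f] = 7d c4 7d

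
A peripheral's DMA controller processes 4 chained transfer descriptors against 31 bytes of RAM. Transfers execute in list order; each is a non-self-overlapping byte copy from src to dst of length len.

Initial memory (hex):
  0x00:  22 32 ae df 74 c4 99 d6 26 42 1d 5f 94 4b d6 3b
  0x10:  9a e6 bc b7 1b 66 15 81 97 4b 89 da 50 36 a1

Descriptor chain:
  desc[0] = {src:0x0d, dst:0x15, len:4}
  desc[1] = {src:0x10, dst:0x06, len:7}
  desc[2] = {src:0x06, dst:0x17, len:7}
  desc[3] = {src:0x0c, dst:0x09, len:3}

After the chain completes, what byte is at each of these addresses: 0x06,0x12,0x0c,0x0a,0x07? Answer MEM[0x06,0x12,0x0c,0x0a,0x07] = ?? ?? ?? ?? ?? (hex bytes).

#0 dst[0x15+4] := {0x4b,0xd6,0x3b,0x9a}
#1 dst[0x06+7] := {0x9a,0xe6,0xbc,0xb7,0x1b,0x4b,0xd6}
#2 dst[0x17+7] := {0x9a,0xe6,0xbc,0xb7,0x1b,0x4b,0xd6}
#3 dst[0x09+3] := {0xd6,0x4b,0xd6}
query mem[0x06]=0x9a, mem[0x12]=0xbc, mem[0x0c]=0xd6, mem[0x0a]=0x4b, mem[0x07]=0xe6

MEM[0x06,0x12,0x0c,0x0a,0x07] = 9a bc d6 4b e6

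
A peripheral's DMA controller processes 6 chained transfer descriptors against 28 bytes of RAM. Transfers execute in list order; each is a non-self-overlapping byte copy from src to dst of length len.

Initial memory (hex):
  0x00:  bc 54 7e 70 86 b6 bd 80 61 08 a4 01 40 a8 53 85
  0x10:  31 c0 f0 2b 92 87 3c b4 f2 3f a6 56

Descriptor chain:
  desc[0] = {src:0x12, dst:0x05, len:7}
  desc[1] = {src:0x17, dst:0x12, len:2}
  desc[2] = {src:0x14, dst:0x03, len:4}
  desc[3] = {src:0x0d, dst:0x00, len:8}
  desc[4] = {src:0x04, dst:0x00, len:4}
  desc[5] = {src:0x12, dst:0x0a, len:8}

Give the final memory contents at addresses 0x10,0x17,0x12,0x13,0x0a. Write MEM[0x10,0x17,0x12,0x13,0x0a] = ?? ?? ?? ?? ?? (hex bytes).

MEM[0x10,0x17,0x12,0x13,0x0a] = f2 b4 b4 f2 b4

  after D0: wrote 7B at 0x05 = f02b92873cb4f2
  after D1: wrote 2B at 0x12 = b4f2
  after D2: wrote 4B at 0x03 = 92873cb4
  after D3: wrote 8B at 0x00 = a8538531c0b4f292
  after D4: wrote 4B at 0x00 = c0b4f292
  after D5: wrote 8B at 0x0a = b4f292873cb4f23f
query mem[0x10]=0xf2, mem[0x17]=0xb4, mem[0x12]=0xb4, mem[0x13]=0xf2, mem[0x0a]=0xb4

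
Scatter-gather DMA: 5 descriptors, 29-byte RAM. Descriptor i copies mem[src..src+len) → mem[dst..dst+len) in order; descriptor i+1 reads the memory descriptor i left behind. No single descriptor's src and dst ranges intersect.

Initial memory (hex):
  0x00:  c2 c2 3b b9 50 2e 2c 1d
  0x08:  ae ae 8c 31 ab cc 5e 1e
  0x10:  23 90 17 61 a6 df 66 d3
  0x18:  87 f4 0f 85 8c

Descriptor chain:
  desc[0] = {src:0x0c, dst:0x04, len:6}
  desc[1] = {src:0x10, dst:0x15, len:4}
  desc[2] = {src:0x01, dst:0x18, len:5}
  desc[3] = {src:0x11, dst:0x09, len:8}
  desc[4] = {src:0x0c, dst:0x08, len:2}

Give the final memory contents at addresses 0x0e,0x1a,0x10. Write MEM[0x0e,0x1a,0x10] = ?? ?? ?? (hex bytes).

  after D0: wrote 6B at 0x04 = abcc5e1e2390
  after D1: wrote 4B at 0x15 = 23901761
  after D2: wrote 5B at 0x18 = c23bb9abcc
  after D3: wrote 8B at 0x09 = 901761a6239017c2
  after D4: wrote 2B at 0x08 = a623
query mem[0x0e]=0x90, mem[0x1a]=0xb9, mem[0x10]=0xc2

MEM[0x0e,0x1a,0x10] = 90 b9 c2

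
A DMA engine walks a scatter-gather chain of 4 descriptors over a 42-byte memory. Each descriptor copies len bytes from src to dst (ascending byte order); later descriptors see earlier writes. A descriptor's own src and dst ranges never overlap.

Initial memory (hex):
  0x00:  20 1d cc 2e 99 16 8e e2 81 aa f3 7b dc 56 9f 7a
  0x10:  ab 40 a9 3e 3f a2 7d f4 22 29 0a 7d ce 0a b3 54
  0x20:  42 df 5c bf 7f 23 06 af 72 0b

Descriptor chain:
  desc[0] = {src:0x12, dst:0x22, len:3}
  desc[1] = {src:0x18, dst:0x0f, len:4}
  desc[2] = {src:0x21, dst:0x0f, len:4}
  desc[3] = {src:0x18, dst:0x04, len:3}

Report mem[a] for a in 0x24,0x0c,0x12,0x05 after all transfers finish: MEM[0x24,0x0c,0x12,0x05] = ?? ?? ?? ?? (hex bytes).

[0] 0x12->0x22 len=3 : a9 3e 3f
[1] 0x18->0x0f len=4 : 22 29 0a 7d
[2] 0x21->0x0f len=4 : df a9 3e 3f
[3] 0x18->0x04 len=3 : 22 29 0a
query mem[0x24]=0x3f, mem[0x0c]=0xdc, mem[0x12]=0x3f, mem[0x05]=0x29

MEM[0x24,0x0c,0x12,0x05] = 3f dc 3f 29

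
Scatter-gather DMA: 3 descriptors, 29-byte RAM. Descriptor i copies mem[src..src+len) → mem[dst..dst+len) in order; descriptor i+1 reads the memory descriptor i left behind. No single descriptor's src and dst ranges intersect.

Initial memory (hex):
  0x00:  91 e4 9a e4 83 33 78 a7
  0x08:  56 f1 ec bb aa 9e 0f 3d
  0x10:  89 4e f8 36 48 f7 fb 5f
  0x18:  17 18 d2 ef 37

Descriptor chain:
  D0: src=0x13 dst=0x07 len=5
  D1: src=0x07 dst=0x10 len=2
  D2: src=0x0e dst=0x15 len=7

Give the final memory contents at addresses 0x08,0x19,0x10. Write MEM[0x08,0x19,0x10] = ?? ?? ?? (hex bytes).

#0 dst[0x07+5] := {0x36,0x48,0xf7,0xfb,0x5f}
#1 dst[0x10+2] := {0x36,0x48}
#2 dst[0x15+7] := {0x0f,0x3d,0x36,0x48,0xf8,0x36,0x48}
query mem[0x08]=0x48, mem[0x19]=0xf8, mem[0x10]=0x36

MEM[0x08,0x19,0x10] = 48 f8 36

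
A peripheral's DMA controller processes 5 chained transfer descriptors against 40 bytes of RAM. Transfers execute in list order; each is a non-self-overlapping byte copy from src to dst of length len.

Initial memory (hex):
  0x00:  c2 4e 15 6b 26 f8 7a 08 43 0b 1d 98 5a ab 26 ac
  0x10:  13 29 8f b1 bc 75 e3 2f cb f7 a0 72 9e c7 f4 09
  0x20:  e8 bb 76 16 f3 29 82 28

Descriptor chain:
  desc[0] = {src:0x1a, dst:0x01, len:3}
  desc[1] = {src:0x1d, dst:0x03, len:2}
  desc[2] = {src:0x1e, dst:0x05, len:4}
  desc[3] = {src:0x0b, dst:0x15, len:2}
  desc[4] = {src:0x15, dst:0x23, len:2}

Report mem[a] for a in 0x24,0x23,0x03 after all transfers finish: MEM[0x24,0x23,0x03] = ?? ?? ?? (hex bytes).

MEM[0x24,0x23,0x03] = 5a 98 c7

D0: mem[0x01..0x03] <- [a0 72 9e]
D1: mem[0x03..0x04] <- [c7 f4]
D2: mem[0x05..0x08] <- [f4 09 e8 bb]
D3: mem[0x15..0x16] <- [98 5a]
D4: mem[0x23..0x24] <- [98 5a]
query mem[0x24]=0x5a, mem[0x23]=0x98, mem[0x03]=0xc7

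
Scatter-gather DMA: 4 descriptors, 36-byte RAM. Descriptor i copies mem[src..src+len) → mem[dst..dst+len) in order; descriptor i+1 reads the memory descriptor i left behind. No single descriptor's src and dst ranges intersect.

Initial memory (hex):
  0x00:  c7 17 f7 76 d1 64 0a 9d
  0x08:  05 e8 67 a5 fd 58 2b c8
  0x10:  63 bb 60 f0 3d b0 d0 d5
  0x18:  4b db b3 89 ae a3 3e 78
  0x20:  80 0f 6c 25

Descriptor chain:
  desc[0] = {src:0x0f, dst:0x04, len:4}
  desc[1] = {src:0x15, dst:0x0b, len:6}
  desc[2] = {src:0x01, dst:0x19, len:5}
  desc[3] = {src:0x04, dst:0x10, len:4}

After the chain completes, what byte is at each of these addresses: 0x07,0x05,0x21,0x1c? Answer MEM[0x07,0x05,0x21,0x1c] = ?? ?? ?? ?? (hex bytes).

MEM[0x07,0x05,0x21,0x1c] = 60 63 0f c8

#0 dst[0x04+4] := {0xc8,0x63,0xbb,0x60}
#1 dst[0x0b+6] := {0xb0,0xd0,0xd5,0x4b,0xdb,0xb3}
#2 dst[0x19+5] := {0x17,0xf7,0x76,0xc8,0x63}
#3 dst[0x10+4] := {0xc8,0x63,0xbb,0x60}
query mem[0x07]=0x60, mem[0x05]=0x63, mem[0x21]=0x0f, mem[0x1c]=0xc8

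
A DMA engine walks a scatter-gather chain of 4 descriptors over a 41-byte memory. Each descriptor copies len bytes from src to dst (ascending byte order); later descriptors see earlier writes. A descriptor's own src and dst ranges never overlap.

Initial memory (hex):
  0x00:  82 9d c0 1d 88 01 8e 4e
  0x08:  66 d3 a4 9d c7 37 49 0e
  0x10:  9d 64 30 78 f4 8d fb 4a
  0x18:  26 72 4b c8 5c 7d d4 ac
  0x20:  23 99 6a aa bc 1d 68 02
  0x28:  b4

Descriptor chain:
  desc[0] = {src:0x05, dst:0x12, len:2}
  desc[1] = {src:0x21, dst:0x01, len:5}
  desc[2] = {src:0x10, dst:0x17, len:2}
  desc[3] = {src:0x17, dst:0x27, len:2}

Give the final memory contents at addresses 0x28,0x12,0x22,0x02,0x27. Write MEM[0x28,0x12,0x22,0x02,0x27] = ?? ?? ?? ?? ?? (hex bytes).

MEM[0x28,0x12,0x22,0x02,0x27] = 64 01 6a 6a 9d

D0: mem[0x12..0x13] <- [01 8e]
D1: mem[0x01..0x05] <- [99 6a aa bc 1d]
D2: mem[0x17..0x18] <- [9d 64]
D3: mem[0x27..0x28] <- [9d 64]
query mem[0x28]=0x64, mem[0x12]=0x01, mem[0x22]=0x6a, mem[0x02]=0x6a, mem[0x27]=0x9d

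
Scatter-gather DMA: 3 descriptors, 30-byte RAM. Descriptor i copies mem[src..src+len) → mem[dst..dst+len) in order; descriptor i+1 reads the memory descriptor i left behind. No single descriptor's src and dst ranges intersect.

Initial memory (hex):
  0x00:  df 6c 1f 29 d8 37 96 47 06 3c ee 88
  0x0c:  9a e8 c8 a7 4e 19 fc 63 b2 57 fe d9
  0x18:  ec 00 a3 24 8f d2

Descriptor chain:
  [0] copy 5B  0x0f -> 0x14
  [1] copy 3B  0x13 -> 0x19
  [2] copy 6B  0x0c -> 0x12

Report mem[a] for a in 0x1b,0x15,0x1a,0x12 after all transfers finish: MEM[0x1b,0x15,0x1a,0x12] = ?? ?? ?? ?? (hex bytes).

[0] 0x0f->0x14 len=5 : a7 4e 19 fc 63
[1] 0x13->0x19 len=3 : 63 a7 4e
[2] 0x0c->0x12 len=6 : 9a e8 c8 a7 4e 19
query mem[0x1b]=0x4e, mem[0x15]=0xa7, mem[0x1a]=0xa7, mem[0x12]=0x9a

MEM[0x1b,0x15,0x1a,0x12] = 4e a7 a7 9a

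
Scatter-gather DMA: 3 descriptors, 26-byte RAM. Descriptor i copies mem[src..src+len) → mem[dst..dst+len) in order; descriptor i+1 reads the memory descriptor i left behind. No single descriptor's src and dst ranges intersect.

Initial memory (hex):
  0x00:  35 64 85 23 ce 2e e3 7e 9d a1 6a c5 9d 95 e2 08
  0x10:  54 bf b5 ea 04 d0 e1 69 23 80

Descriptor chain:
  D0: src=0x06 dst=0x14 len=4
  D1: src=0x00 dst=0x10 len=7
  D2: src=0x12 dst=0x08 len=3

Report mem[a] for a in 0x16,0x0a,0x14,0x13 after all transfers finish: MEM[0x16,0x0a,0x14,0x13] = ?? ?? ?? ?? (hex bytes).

MEM[0x16,0x0a,0x14,0x13] = e3 ce ce 23

#0 dst[0x14+4] := {0xe3,0x7e,0x9d,0xa1}
#1 dst[0x10+7] := {0x35,0x64,0x85,0x23,0xce,0x2e,0xe3}
#2 dst[0x08+3] := {0x85,0x23,0xce}
query mem[0x16]=0xe3, mem[0x0a]=0xce, mem[0x14]=0xce, mem[0x13]=0x23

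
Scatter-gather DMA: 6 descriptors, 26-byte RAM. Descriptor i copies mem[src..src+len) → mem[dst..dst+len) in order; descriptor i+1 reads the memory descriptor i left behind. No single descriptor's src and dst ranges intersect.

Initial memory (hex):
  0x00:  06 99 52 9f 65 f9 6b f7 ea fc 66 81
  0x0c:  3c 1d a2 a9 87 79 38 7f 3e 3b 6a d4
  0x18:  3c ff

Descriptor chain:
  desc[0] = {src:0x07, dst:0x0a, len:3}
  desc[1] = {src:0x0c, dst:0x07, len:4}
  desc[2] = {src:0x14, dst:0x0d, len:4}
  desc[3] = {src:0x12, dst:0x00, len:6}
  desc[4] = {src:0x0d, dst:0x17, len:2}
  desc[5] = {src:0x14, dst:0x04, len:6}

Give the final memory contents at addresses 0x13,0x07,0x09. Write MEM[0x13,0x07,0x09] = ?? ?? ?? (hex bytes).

MEM[0x13,0x07,0x09] = 7f 3e ff

#0 dst[0x0a+3] := {0xf7,0xea,0xfc}
#1 dst[0x07+4] := {0xfc,0x1d,0xa2,0xa9}
#2 dst[0x0d+4] := {0x3e,0x3b,0x6a,0xd4}
#3 dst[0x00+6] := {0x38,0x7f,0x3e,0x3b,0x6a,0xd4}
#4 dst[0x17+2] := {0x3e,0x3b}
#5 dst[0x04+6] := {0x3e,0x3b,0x6a,0x3e,0x3b,0xff}
query mem[0x13]=0x7f, mem[0x07]=0x3e, mem[0x09]=0xff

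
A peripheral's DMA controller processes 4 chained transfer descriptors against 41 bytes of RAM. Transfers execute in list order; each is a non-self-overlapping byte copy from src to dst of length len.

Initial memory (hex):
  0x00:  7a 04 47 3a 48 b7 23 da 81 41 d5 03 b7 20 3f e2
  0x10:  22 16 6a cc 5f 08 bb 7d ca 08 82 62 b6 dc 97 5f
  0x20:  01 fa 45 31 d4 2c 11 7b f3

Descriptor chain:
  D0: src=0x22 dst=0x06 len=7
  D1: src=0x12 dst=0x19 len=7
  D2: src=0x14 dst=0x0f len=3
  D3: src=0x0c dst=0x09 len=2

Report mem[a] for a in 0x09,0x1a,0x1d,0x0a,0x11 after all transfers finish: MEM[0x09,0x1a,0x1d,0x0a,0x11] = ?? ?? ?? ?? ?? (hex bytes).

MEM[0x09,0x1a,0x1d,0x0a,0x11] = f3 cc bb 20 bb

D0: mem[0x06..0x0c] <- [45 31 d4 2c 11 7b f3]
D1: mem[0x19..0x1f] <- [6a cc 5f 08 bb 7d ca]
D2: mem[0x0f..0x11] <- [5f 08 bb]
D3: mem[0x09..0x0a] <- [f3 20]
query mem[0x09]=0xf3, mem[0x1a]=0xcc, mem[0x1d]=0xbb, mem[0x0a]=0x20, mem[0x11]=0xbb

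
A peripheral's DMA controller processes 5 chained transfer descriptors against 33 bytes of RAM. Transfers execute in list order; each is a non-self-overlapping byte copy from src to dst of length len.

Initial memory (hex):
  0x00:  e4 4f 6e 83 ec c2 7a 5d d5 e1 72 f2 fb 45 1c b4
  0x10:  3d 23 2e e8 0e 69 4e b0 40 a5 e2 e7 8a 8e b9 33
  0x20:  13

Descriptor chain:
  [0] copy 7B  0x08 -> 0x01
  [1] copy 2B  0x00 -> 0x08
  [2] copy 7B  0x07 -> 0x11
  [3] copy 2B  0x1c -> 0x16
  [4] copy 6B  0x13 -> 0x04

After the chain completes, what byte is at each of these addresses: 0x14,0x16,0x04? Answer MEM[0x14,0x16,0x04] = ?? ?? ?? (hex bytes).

#0 dst[0x01+7] := {0xd5,0xe1,0x72,0xf2,0xfb,0x45,0x1c}
#1 dst[0x08+2] := {0xe4,0xd5}
#2 dst[0x11+7] := {0x1c,0xe4,0xd5,0x72,0xf2,0xfb,0x45}
#3 dst[0x16+2] := {0x8a,0x8e}
#4 dst[0x04+6] := {0xd5,0x72,0xf2,0x8a,0x8e,0x40}
query mem[0x14]=0x72, mem[0x16]=0x8a, mem[0x04]=0xd5

MEM[0x14,0x16,0x04] = 72 8a d5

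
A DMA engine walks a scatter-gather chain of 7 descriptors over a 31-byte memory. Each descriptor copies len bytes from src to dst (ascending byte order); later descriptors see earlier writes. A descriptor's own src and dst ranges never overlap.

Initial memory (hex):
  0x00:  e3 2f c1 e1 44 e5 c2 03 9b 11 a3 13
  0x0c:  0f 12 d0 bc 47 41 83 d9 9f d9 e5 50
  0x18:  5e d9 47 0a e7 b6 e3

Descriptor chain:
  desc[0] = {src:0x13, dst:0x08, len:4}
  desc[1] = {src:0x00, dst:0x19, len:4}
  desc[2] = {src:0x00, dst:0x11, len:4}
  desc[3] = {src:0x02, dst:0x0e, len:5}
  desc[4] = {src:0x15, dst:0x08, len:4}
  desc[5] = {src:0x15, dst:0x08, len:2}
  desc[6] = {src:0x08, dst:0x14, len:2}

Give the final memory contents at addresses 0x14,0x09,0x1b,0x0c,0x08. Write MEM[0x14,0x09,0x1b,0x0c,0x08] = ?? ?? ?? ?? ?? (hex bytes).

MEM[0x14,0x09,0x1b,0x0c,0x08] = d9 e5 c1 0f d9

  after D0: wrote 4B at 0x08 = d99fd9e5
  after D1: wrote 4B at 0x19 = e32fc1e1
  after D2: wrote 4B at 0x11 = e32fc1e1
  after D3: wrote 5B at 0x0e = c1e144e5c2
  after D4: wrote 4B at 0x08 = d9e5505e
  after D5: wrote 2B at 0x08 = d9e5
  after D6: wrote 2B at 0x14 = d9e5
query mem[0x14]=0xd9, mem[0x09]=0xe5, mem[0x1b]=0xc1, mem[0x0c]=0x0f, mem[0x08]=0xd9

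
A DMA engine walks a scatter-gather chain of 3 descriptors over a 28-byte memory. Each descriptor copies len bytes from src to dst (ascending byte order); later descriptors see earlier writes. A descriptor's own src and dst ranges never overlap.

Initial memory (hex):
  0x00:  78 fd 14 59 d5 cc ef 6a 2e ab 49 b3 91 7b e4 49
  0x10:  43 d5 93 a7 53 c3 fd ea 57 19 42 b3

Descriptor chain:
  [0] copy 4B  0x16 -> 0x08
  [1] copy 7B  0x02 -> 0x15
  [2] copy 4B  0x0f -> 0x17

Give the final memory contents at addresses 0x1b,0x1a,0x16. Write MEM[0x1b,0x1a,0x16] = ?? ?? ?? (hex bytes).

MEM[0x1b,0x1a,0x16] = fd 93 59

  after D0: wrote 4B at 0x08 = fdea5719
  after D1: wrote 7B at 0x15 = 1459d5ccef6afd
  after D2: wrote 4B at 0x17 = 4943d593
query mem[0x1b]=0xfd, mem[0x1a]=0x93, mem[0x16]=0x59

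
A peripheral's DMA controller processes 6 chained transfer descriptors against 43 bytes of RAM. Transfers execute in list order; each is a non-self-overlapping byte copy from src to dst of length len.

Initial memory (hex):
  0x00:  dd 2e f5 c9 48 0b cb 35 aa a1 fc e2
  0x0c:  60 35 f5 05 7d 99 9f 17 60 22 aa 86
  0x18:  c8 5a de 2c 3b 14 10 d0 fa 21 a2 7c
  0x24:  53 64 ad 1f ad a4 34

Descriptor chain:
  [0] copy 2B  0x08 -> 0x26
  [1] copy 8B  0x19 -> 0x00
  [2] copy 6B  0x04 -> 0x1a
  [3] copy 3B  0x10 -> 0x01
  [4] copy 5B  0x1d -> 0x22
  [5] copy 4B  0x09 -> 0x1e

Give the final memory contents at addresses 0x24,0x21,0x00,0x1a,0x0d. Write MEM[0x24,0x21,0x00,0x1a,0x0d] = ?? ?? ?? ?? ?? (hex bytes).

#0 dst[0x26+2] := {0xaa,0xa1}
#1 dst[0x00+8] := {0x5a,0xde,0x2c,0x3b,0x14,0x10,0xd0,0xfa}
#2 dst[0x1a+6] := {0x14,0x10,0xd0,0xfa,0xaa,0xa1}
#3 dst[0x01+3] := {0x7d,0x99,0x9f}
#4 dst[0x22+5] := {0xfa,0xaa,0xa1,0xfa,0x21}
#5 dst[0x1e+4] := {0xa1,0xfc,0xe2,0x60}
query mem[0x24]=0xa1, mem[0x21]=0x60, mem[0x00]=0x5a, mem[0x1a]=0x14, mem[0x0d]=0x35

MEM[0x24,0x21,0x00,0x1a,0x0d] = a1 60 5a 14 35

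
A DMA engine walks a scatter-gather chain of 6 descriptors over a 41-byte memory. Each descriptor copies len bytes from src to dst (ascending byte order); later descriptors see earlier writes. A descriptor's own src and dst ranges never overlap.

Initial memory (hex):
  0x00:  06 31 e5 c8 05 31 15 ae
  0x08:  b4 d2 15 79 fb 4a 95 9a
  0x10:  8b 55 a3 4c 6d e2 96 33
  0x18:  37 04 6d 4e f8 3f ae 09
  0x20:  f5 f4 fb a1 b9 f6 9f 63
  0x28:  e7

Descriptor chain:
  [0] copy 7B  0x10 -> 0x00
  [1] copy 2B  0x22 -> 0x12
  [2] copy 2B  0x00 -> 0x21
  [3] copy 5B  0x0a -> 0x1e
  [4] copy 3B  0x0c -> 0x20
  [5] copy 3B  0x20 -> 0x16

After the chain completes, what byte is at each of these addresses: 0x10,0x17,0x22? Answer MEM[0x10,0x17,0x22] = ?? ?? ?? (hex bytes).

MEM[0x10,0x17,0x22] = 8b 4a 95

D0: mem[0x00..0x06] <- [8b 55 a3 4c 6d e2 96]
D1: mem[0x12..0x13] <- [fb a1]
D2: mem[0x21..0x22] <- [8b 55]
D3: mem[0x1e..0x22] <- [15 79 fb 4a 95]
D4: mem[0x20..0x22] <- [fb 4a 95]
D5: mem[0x16..0x18] <- [fb 4a 95]
query mem[0x10]=0x8b, mem[0x17]=0x4a, mem[0x22]=0x95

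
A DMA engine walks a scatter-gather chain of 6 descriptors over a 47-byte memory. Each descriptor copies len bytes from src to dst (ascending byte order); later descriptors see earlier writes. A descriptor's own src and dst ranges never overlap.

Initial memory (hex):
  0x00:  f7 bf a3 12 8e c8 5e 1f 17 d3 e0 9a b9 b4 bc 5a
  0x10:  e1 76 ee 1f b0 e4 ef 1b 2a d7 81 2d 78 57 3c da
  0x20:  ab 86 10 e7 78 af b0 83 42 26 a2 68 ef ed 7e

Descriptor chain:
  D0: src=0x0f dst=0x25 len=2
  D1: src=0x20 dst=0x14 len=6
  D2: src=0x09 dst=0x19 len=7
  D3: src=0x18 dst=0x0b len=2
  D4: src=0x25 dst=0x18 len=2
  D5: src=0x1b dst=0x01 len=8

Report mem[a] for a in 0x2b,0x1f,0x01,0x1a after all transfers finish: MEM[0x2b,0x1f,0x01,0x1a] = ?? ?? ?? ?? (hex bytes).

D0: mem[0x25..0x26] <- [5a e1]
D1: mem[0x14..0x19] <- [ab 86 10 e7 78 5a]
D2: mem[0x19..0x1f] <- [d3 e0 9a b9 b4 bc 5a]
D3: mem[0x0b..0x0c] <- [78 d3]
D4: mem[0x18..0x19] <- [5a e1]
D5: mem[0x01..0x08] <- [9a b9 b4 bc 5a ab 86 10]
query mem[0x2b]=0x68, mem[0x1f]=0x5a, mem[0x01]=0x9a, mem[0x1a]=0xe0

MEM[0x2b,0x1f,0x01,0x1a] = 68 5a 9a e0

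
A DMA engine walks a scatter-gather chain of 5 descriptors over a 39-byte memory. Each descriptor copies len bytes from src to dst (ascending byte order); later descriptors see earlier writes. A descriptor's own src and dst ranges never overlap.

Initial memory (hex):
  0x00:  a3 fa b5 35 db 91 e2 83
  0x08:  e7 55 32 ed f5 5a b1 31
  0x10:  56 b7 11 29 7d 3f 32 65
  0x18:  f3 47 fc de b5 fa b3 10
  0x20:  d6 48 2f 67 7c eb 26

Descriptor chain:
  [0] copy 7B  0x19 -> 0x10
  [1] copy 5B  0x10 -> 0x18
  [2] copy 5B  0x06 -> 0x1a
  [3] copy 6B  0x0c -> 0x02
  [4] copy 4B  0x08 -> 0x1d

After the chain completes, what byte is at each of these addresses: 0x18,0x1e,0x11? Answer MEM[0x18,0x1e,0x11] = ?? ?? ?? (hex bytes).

  after D0: wrote 7B at 0x10 = 47fcdeb5fab310
  after D1: wrote 5B at 0x18 = 47fcdeb5fa
  after D2: wrote 5B at 0x1a = e283e75532
  after D3: wrote 6B at 0x02 = f55ab13147fc
  after D4: wrote 4B at 0x1d = e75532ed
query mem[0x18]=0x47, mem[0x1e]=0x55, mem[0x11]=0xfc

MEM[0x18,0x1e,0x11] = 47 55 fc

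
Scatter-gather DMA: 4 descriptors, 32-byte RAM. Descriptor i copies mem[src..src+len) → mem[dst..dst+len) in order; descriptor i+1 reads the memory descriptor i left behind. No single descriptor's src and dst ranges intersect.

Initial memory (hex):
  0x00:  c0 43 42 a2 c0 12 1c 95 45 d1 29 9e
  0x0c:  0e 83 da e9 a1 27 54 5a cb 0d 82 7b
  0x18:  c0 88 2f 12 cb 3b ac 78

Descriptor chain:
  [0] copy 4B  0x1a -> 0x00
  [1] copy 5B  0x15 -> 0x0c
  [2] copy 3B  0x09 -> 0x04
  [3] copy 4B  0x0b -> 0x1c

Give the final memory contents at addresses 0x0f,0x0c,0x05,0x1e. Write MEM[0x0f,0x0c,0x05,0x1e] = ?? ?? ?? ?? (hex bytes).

MEM[0x0f,0x0c,0x05,0x1e] = c0 0d 29 82

  after D0: wrote 4B at 0x00 = 2f12cb3b
  after D1: wrote 5B at 0x0c = 0d827bc088
  after D2: wrote 3B at 0x04 = d1299e
  after D3: wrote 4B at 0x1c = 9e0d827b
query mem[0x0f]=0xc0, mem[0x0c]=0x0d, mem[0x05]=0x29, mem[0x1e]=0x82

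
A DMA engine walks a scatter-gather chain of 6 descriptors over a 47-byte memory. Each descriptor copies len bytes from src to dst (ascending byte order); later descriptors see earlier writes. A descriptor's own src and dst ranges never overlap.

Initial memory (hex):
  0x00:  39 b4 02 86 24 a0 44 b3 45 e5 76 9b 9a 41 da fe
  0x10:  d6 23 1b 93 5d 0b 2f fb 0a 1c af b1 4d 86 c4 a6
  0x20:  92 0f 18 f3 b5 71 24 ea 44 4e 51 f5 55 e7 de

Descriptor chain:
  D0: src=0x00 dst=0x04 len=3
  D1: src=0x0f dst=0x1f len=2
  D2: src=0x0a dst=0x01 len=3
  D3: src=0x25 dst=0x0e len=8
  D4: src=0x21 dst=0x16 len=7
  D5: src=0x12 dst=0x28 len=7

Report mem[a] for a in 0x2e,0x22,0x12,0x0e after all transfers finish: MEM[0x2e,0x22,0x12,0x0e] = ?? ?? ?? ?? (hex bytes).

#0 dst[0x04+3] := {0x39,0xb4,0x02}
#1 dst[0x1f+2] := {0xfe,0xd6}
#2 dst[0x01+3] := {0x76,0x9b,0x9a}
#3 dst[0x0e+8] := {0x71,0x24,0xea,0x44,0x4e,0x51,0xf5,0x55}
#4 dst[0x16+7] := {0x0f,0x18,0xf3,0xb5,0x71,0x24,0xea}
#5 dst[0x28+7] := {0x4e,0x51,0xf5,0x55,0x0f,0x18,0xf3}
query mem[0x2e]=0xf3, mem[0x22]=0x18, mem[0x12]=0x4e, mem[0x0e]=0x71

MEM[0x2e,0x22,0x12,0x0e] = f3 18 4e 71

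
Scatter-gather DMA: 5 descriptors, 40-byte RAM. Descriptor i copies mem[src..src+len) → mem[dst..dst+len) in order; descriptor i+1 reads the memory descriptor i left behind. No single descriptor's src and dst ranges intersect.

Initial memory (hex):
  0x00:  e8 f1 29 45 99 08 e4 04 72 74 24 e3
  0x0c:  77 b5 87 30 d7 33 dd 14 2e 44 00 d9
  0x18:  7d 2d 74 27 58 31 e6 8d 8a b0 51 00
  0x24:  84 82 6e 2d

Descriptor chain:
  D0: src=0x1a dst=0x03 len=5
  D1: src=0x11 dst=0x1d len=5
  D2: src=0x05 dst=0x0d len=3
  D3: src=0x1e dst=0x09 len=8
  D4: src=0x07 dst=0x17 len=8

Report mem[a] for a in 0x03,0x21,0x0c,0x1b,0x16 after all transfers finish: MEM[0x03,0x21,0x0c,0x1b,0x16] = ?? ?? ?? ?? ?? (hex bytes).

D0: mem[0x03..0x07] <- [74 27 58 31 e6]
D1: mem[0x1d..0x21] <- [33 dd 14 2e 44]
D2: mem[0x0d..0x0f] <- [58 31 e6]
D3: mem[0x09..0x10] <- [dd 14 2e 44 51 00 84 82]
D4: mem[0x17..0x1e] <- [e6 72 dd 14 2e 44 51 00]
query mem[0x03]=0x74, mem[0x21]=0x44, mem[0x0c]=0x44, mem[0x1b]=0x2e, mem[0x16]=0x00

MEM[0x03,0x21,0x0c,0x1b,0x16] = 74 44 44 2e 00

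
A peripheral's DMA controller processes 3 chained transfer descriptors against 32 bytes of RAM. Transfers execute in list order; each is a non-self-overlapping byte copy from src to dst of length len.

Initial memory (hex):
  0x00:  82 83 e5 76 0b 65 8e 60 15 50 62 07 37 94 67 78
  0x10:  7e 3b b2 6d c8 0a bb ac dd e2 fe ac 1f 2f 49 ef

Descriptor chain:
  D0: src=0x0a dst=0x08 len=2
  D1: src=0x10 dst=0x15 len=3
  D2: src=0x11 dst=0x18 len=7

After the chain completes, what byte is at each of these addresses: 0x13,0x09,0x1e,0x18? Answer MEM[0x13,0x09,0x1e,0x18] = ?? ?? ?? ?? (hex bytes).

#0 dst[0x08+2] := {0x62,0x07}
#1 dst[0x15+3] := {0x7e,0x3b,0xb2}
#2 dst[0x18+7] := {0x3b,0xb2,0x6d,0xc8,0x7e,0x3b,0xb2}
query mem[0x13]=0x6d, mem[0x09]=0x07, mem[0x1e]=0xb2, mem[0x18]=0x3b

MEM[0x13,0x09,0x1e,0x18] = 6d 07 b2 3b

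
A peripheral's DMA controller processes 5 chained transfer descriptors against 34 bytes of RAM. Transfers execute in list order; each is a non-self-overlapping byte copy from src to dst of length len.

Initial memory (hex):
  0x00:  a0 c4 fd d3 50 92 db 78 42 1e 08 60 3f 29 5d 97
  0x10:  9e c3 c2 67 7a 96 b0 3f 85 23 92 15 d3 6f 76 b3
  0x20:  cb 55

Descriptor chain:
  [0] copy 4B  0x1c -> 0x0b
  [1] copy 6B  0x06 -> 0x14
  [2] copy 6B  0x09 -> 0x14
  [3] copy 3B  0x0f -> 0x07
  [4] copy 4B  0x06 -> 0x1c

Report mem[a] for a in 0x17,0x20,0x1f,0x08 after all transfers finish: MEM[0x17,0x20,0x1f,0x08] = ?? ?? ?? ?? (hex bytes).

#0 dst[0x0b+4] := {0xd3,0x6f,0x76,0xb3}
#1 dst[0x14+6] := {0xdb,0x78,0x42,0x1e,0x08,0xd3}
#2 dst[0x14+6] := {0x1e,0x08,0xd3,0x6f,0x76,0xb3}
#3 dst[0x07+3] := {0x97,0x9e,0xc3}
#4 dst[0x1c+4] := {0xdb,0x97,0x9e,0xc3}
query mem[0x17]=0x6f, mem[0x20]=0xcb, mem[0x1f]=0xc3, mem[0x08]=0x9e

MEM[0x17,0x20,0x1f,0x08] = 6f cb c3 9e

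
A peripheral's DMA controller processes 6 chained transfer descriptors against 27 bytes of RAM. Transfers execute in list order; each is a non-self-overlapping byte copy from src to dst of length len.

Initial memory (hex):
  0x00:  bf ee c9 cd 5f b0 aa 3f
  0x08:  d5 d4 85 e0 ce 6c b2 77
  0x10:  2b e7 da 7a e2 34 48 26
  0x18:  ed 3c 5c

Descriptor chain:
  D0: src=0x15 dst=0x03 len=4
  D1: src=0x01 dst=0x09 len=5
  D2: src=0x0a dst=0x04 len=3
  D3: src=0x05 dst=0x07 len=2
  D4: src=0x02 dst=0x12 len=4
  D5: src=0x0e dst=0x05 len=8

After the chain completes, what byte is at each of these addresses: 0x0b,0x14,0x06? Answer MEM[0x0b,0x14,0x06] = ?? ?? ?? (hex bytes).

MEM[0x0b,0x14,0x06] = c9 c9 77

  after D0: wrote 4B at 0x03 = 344826ed
  after D1: wrote 5B at 0x09 = eec9344826
  after D2: wrote 3B at 0x04 = c93448
  after D3: wrote 2B at 0x07 = 3448
  after D4: wrote 4B at 0x12 = c934c934
  after D5: wrote 8B at 0x05 = b2772be7c934c934
query mem[0x0b]=0xc9, mem[0x14]=0xc9, mem[0x06]=0x77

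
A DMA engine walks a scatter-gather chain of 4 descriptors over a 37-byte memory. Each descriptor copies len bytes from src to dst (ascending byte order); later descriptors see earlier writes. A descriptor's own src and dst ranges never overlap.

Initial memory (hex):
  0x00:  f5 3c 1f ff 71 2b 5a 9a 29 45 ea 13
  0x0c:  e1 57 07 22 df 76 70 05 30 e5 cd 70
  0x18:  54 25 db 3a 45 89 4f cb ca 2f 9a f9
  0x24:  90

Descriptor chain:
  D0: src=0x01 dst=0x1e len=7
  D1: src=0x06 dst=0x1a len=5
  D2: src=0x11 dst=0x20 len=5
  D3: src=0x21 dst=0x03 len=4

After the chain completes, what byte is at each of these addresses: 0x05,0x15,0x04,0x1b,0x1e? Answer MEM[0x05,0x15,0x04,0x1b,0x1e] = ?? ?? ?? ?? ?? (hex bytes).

MEM[0x05,0x15,0x04,0x1b,0x1e] = 30 e5 05 9a ea

D0: mem[0x1e..0x24] <- [3c 1f ff 71 2b 5a 9a]
D1: mem[0x1a..0x1e] <- [5a 9a 29 45 ea]
D2: mem[0x20..0x24] <- [76 70 05 30 e5]
D3: mem[0x03..0x06] <- [70 05 30 e5]
query mem[0x05]=0x30, mem[0x15]=0xe5, mem[0x04]=0x05, mem[0x1b]=0x9a, mem[0x1e]=0xea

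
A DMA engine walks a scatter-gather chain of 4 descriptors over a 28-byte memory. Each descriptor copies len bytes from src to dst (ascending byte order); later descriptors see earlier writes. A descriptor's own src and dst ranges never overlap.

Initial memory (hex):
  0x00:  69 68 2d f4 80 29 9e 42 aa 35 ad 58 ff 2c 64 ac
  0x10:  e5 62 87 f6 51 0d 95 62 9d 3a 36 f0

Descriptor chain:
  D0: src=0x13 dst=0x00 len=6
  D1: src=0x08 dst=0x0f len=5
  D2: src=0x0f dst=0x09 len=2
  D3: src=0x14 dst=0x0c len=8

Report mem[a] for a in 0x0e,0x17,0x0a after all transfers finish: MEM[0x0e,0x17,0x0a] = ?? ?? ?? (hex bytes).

[0] 0x13->0x00 len=6 : f6 51 0d 95 62 9d
[1] 0x08->0x0f len=5 : aa 35 ad 58 ff
[2] 0x0f->0x09 len=2 : aa 35
[3] 0x14->0x0c len=8 : 51 0d 95 62 9d 3a 36 f0
query mem[0x0e]=0x95, mem[0x17]=0x62, mem[0x0a]=0x35

MEM[0x0e,0x17,0x0a] = 95 62 35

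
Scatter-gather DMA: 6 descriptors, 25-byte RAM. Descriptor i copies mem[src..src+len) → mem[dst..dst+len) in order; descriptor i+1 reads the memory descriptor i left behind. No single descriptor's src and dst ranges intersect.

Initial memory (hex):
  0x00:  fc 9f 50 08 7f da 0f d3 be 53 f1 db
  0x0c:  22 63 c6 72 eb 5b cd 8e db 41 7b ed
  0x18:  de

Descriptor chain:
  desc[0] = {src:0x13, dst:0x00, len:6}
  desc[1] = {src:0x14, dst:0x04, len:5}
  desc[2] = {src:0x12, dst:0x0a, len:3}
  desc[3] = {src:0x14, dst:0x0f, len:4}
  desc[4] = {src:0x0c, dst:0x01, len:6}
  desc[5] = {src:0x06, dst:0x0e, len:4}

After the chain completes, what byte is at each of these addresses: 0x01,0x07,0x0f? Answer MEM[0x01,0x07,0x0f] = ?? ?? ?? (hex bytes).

D0: mem[0x00..0x05] <- [8e db 41 7b ed de]
D1: mem[0x04..0x08] <- [db 41 7b ed de]
D2: mem[0x0a..0x0c] <- [cd 8e db]
D3: mem[0x0f..0x12] <- [db 41 7b ed]
D4: mem[0x01..0x06] <- [db 63 c6 db 41 7b]
D5: mem[0x0e..0x11] <- [7b ed de 53]
query mem[0x01]=0xdb, mem[0x07]=0xed, mem[0x0f]=0xed

MEM[0x01,0x07,0x0f] = db ed ed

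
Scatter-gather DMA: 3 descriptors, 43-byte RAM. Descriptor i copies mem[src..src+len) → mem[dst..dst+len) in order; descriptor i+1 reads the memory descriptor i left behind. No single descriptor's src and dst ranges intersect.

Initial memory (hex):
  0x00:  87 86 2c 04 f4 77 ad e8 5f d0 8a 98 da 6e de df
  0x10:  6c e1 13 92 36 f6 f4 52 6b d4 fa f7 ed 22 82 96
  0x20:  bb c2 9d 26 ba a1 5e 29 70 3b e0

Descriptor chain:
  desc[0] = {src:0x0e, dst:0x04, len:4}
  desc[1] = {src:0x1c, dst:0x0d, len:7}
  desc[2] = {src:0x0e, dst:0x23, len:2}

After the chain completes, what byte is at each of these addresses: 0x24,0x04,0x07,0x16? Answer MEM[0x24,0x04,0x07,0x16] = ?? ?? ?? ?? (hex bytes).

MEM[0x24,0x04,0x07,0x16] = 82 de e1 f4

[0] 0x0e->0x04 len=4 : de df 6c e1
[1] 0x1c->0x0d len=7 : ed 22 82 96 bb c2 9d
[2] 0x0e->0x23 len=2 : 22 82
query mem[0x24]=0x82, mem[0x04]=0xde, mem[0x07]=0xe1, mem[0x16]=0xf4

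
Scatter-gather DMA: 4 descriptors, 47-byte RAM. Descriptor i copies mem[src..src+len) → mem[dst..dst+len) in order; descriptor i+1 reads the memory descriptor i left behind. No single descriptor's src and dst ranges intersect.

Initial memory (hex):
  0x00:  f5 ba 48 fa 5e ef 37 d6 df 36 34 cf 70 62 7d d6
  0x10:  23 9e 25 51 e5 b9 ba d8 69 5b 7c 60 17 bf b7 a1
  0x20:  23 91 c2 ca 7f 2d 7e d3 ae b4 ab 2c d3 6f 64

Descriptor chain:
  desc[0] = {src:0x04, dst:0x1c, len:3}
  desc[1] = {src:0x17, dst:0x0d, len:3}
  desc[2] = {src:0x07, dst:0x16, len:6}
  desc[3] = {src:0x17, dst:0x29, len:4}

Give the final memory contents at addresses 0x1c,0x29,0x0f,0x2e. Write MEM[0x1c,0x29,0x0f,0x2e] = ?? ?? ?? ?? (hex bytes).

MEM[0x1c,0x29,0x0f,0x2e] = 5e df 5b 64

  after D0: wrote 3B at 0x1c = 5eef37
  after D1: wrote 3B at 0x0d = d8695b
  after D2: wrote 6B at 0x16 = d6df3634cf70
  after D3: wrote 4B at 0x29 = df3634cf
query mem[0x1c]=0x5e, mem[0x29]=0xdf, mem[0x0f]=0x5b, mem[0x2e]=0x64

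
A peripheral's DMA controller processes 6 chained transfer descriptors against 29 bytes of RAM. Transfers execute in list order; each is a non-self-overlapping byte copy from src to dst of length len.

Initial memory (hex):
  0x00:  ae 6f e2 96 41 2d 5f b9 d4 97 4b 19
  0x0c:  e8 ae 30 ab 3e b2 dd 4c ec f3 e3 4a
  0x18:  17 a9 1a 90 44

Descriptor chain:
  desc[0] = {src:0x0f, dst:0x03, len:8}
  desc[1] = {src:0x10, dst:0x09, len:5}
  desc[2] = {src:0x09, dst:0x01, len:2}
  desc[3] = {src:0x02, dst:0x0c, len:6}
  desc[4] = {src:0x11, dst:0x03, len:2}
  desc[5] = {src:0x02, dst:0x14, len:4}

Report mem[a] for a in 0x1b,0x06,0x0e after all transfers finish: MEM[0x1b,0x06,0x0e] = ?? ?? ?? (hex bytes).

[0] 0x0f->0x03 len=8 : ab 3e b2 dd 4c ec f3 e3
[1] 0x10->0x09 len=5 : 3e b2 dd 4c ec
[2] 0x09->0x01 len=2 : 3e b2
[3] 0x02->0x0c len=6 : b2 ab 3e b2 dd 4c
[4] 0x11->0x03 len=2 : 4c dd
[5] 0x02->0x14 len=4 : b2 4c dd b2
query mem[0x1b]=0x90, mem[0x06]=0xdd, mem[0x0e]=0x3e

MEM[0x1b,0x06,0x0e] = 90 dd 3e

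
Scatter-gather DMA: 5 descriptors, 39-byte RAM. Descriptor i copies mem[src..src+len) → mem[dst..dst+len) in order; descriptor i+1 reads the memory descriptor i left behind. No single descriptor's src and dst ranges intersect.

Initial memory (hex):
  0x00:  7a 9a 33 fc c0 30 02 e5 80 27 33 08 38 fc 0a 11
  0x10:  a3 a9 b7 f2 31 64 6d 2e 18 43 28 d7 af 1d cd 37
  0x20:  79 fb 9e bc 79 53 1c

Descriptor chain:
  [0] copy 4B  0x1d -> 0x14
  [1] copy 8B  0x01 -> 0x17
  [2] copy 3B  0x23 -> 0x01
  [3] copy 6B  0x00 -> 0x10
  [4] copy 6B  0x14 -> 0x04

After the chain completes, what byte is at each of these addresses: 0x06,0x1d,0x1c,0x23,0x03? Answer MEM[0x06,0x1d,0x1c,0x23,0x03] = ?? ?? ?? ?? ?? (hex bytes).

  after D0: wrote 4B at 0x14 = 1dcd3779
  after D1: wrote 8B at 0x17 = 9a33fcc03002e580
  after D2: wrote 3B at 0x01 = bc7953
  after D3: wrote 6B at 0x10 = 7abc7953c030
  after D4: wrote 6B at 0x04 = c030379a33fc
query mem[0x06]=0x37, mem[0x1d]=0xe5, mem[0x1c]=0x02, mem[0x23]=0xbc, mem[0x03]=0x53

MEM[0x06,0x1d,0x1c,0x23,0x03] = 37 e5 02 bc 53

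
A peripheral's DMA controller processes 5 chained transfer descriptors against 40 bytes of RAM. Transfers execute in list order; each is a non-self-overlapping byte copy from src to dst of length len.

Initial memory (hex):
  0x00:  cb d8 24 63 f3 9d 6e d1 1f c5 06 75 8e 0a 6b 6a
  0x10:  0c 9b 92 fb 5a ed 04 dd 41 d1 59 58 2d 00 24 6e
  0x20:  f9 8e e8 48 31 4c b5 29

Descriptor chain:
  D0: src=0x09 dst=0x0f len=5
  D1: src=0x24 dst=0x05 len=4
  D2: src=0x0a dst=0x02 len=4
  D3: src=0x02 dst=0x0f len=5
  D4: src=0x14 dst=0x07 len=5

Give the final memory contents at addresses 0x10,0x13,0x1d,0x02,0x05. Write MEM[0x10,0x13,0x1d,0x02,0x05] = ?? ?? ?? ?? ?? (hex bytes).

[0] 0x09->0x0f len=5 : c5 06 75 8e 0a
[1] 0x24->0x05 len=4 : 31 4c b5 29
[2] 0x0a->0x02 len=4 : 06 75 8e 0a
[3] 0x02->0x0f len=5 : 06 75 8e 0a 4c
[4] 0x14->0x07 len=5 : 5a ed 04 dd 41
query mem[0x10]=0x75, mem[0x13]=0x4c, mem[0x1d]=0x00, mem[0x02]=0x06, mem[0x05]=0x0a

MEM[0x10,0x13,0x1d,0x02,0x05] = 75 4c 00 06 0a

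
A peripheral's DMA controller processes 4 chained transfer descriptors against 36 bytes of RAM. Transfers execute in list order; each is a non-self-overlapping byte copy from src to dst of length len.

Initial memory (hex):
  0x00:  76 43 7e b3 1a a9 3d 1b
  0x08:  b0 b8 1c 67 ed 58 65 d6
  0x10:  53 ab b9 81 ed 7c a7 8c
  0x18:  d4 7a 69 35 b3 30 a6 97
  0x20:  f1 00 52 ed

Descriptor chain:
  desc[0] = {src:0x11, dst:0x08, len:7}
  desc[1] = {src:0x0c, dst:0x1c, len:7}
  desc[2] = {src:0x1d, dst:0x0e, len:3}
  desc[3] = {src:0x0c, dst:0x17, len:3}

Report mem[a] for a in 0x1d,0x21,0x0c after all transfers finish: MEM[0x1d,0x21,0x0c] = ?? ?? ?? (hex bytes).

D0: mem[0x08..0x0e] <- [ab b9 81 ed 7c a7 8c]
D1: mem[0x1c..0x22] <- [7c a7 8c d6 53 ab b9]
D2: mem[0x0e..0x10] <- [a7 8c d6]
D3: mem[0x17..0x19] <- [7c a7 a7]
query mem[0x1d]=0xa7, mem[0x21]=0xab, mem[0x0c]=0x7c

MEM[0x1d,0x21,0x0c] = a7 ab 7c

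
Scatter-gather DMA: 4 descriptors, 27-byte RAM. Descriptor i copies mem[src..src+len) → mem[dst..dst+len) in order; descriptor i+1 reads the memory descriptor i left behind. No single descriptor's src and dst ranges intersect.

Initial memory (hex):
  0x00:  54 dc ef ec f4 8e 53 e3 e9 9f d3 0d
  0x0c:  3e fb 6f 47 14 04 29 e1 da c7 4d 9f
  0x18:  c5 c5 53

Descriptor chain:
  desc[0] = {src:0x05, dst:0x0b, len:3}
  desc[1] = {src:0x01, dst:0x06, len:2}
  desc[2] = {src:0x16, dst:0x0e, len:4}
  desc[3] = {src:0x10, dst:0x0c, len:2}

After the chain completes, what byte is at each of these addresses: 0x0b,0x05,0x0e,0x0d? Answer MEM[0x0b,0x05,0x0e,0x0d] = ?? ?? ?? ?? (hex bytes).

MEM[0x0b,0x05,0x0e,0x0d] = 8e 8e 4d c5

D0: mem[0x0b..0x0d] <- [8e 53 e3]
D1: mem[0x06..0x07] <- [dc ef]
D2: mem[0x0e..0x11] <- [4d 9f c5 c5]
D3: mem[0x0c..0x0d] <- [c5 c5]
query mem[0x0b]=0x8e, mem[0x05]=0x8e, mem[0x0e]=0x4d, mem[0x0d]=0xc5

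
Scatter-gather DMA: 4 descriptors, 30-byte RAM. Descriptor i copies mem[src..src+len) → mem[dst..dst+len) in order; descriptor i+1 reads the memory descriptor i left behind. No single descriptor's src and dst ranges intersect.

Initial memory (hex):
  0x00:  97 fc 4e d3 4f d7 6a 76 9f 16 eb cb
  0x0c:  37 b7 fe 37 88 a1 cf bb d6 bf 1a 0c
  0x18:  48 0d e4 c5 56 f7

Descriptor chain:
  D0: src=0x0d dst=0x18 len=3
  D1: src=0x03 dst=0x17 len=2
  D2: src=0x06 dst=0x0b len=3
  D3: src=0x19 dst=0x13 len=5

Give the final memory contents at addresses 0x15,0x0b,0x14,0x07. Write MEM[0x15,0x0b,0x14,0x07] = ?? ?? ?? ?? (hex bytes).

D0: mem[0x18..0x1a] <- [b7 fe 37]
D1: mem[0x17..0x18] <- [d3 4f]
D2: mem[0x0b..0x0d] <- [6a 76 9f]
D3: mem[0x13..0x17] <- [fe 37 c5 56 f7]
query mem[0x15]=0xc5, mem[0x0b]=0x6a, mem[0x14]=0x37, mem[0x07]=0x76

MEM[0x15,0x0b,0x14,0x07] = c5 6a 37 76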